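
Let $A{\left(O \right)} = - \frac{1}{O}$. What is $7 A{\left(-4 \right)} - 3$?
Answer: $- \frac{5}{4} \approx -1.25$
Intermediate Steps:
$7 A{\left(-4 \right)} - 3 = 7 \left(- \frac{1}{-4}\right) - 3 = 7 \left(\left(-1\right) \left(- \frac{1}{4}\right)\right) - 3 = 7 \cdot \frac{1}{4} - 3 = \frac{7}{4} - 3 = - \frac{5}{4}$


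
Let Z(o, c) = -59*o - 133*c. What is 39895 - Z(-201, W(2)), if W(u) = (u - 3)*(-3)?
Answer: 28435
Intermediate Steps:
W(u) = 9 - 3*u (W(u) = (-3 + u)*(-3) = 9 - 3*u)
Z(o, c) = -133*c - 59*o
39895 - Z(-201, W(2)) = 39895 - (-133*(9 - 3*2) - 59*(-201)) = 39895 - (-133*(9 - 6) + 11859) = 39895 - (-133*3 + 11859) = 39895 - (-399 + 11859) = 39895 - 1*11460 = 39895 - 11460 = 28435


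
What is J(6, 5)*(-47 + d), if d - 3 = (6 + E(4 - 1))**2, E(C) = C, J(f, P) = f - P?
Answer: 37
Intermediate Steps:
d = 84 (d = 3 + (6 + (4 - 1))**2 = 3 + (6 + 3)**2 = 3 + 9**2 = 3 + 81 = 84)
J(6, 5)*(-47 + d) = (6 - 1*5)*(-47 + 84) = (6 - 5)*37 = 1*37 = 37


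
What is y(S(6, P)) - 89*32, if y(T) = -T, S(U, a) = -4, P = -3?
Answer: -2844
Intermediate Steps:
y(S(6, P)) - 89*32 = -1*(-4) - 89*32 = 4 - 2848 = -2844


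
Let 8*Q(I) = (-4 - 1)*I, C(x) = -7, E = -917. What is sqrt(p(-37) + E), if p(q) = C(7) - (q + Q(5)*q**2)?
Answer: sqrt(54258)/4 ≈ 58.233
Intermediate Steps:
Q(I) = -5*I/8 (Q(I) = ((-4 - 1)*I)/8 = (-5*I)/8 = -5*I/8)
p(q) = -7 - q + 25*q**2/8 (p(q) = -7 - (q + (-5/8*5)*q**2) = -7 - (q - 25*q**2/8) = -7 + (-q + 25*q**2/8) = -7 - q + 25*q**2/8)
sqrt(p(-37) + E) = sqrt((-7 - 1*(-37) + (25/8)*(-37)**2) - 917) = sqrt((-7 + 37 + (25/8)*1369) - 917) = sqrt((-7 + 37 + 34225/8) - 917) = sqrt(34465/8 - 917) = sqrt(27129/8) = sqrt(54258)/4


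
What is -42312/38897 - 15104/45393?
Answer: -2508168904/1765651521 ≈ -1.4205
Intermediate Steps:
-42312/38897 - 15104/45393 = -2508168904/1765651521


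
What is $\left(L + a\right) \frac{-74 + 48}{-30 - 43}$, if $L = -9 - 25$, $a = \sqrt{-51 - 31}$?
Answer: $- \frac{884}{73} + \frac{26 i \sqrt{82}}{73} \approx -12.11 + 3.2252 i$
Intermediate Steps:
$a = i \sqrt{82}$ ($a = \sqrt{-82} = i \sqrt{82} \approx 9.0554 i$)
$L = -34$
$\left(L + a\right) \frac{-74 + 48}{-30 - 43} = \left(-34 + i \sqrt{82}\right) \frac{-74 + 48}{-30 - 43} = \left(-34 + i \sqrt{82}\right) \left(- \frac{26}{-73}\right) = \left(-34 + i \sqrt{82}\right) \left(\left(-26\right) \left(- \frac{1}{73}\right)\right) = \left(-34 + i \sqrt{82}\right) \frac{26}{73} = - \frac{884}{73} + \frac{26 i \sqrt{82}}{73}$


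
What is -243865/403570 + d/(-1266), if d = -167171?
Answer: 3357823369/25545981 ≈ 131.44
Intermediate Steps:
-243865/403570 + d/(-1266) = -243865/403570 - 167171/(-1266) = -243865*1/403570 - 167171*(-1/1266) = -48773/80714 + 167171/1266 = 3357823369/25545981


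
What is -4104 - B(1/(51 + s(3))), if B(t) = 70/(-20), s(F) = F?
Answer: -8201/2 ≈ -4100.5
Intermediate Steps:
B(t) = -7/2 (B(t) = 70*(-1/20) = -7/2)
-4104 - B(1/(51 + s(3))) = -4104 - 1*(-7/2) = -4104 + 7/2 = -8201/2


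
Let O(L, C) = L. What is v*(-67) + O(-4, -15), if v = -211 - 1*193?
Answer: 27064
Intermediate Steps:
v = -404 (v = -211 - 193 = -404)
v*(-67) + O(-4, -15) = -404*(-67) - 4 = 27068 - 4 = 27064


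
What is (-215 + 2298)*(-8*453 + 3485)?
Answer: -289537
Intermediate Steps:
(-215 + 2298)*(-8*453 + 3485) = 2083*(-3624 + 3485) = 2083*(-139) = -289537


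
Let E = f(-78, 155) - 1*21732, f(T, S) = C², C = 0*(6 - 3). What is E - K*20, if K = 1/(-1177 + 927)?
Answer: -543298/25 ≈ -21732.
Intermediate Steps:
C = 0 (C = 0*3 = 0)
K = -1/250 (K = 1/(-250) = -1/250 ≈ -0.0040000)
f(T, S) = 0 (f(T, S) = 0² = 0)
E = -21732 (E = 0 - 1*21732 = 0 - 21732 = -21732)
E - K*20 = -21732 - (-1)*20/250 = -21732 - 1*(-2/25) = -21732 + 2/25 = -543298/25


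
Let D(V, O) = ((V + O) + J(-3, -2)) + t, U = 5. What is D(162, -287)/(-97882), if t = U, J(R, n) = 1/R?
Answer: 361/293646 ≈ 0.0012294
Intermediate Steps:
t = 5
D(V, O) = 14/3 + O + V (D(V, O) = ((V + O) + 1/(-3)) + 5 = ((O + V) - 1/3) + 5 = (-1/3 + O + V) + 5 = 14/3 + O + V)
D(162, -287)/(-97882) = (14/3 - 287 + 162)/(-97882) = -361/3*(-1/97882) = 361/293646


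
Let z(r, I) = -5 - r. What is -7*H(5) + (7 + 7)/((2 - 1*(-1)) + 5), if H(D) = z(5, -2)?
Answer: 287/4 ≈ 71.750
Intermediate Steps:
H(D) = -10 (H(D) = -5 - 1*5 = -5 - 5 = -10)
-7*H(5) + (7 + 7)/((2 - 1*(-1)) + 5) = -7*(-10) + (7 + 7)/((2 - 1*(-1)) + 5) = 70 + 14/((2 + 1) + 5) = 70 + 14/(3 + 5) = 70 + 14/8 = 70 + 14*(1/8) = 70 + 7/4 = 287/4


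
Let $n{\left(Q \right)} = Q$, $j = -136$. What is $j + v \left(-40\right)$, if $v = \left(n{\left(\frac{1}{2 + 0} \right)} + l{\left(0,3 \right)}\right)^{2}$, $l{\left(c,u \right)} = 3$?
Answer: $-626$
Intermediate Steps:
$v = \frac{49}{4}$ ($v = \left(\frac{1}{2 + 0} + 3\right)^{2} = \left(\frac{1}{2} + 3\right)^{2} = \left(\frac{7}{2}\right)^{2} = \frac{49}{4} \approx 12.25$)
$j + v \left(-40\right) = -136 + \frac{49}{4} \left(-40\right) = -136 - 490 = -626$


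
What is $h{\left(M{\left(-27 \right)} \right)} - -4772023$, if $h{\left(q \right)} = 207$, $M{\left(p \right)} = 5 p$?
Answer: $4772230$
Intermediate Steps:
$h{\left(M{\left(-27 \right)} \right)} - -4772023 = 207 - -4772023 = 207 + 4772023 = 4772230$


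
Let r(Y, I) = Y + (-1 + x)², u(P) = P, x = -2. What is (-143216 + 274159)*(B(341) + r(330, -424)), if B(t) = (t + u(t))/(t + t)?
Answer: 44520620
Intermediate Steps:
B(t) = 1 (B(t) = (t + t)/(t + t) = (2*t)/((2*t)) = (2*t)*(1/(2*t)) = 1)
r(Y, I) = 9 + Y (r(Y, I) = Y + (-1 - 2)² = Y + (-3)² = Y + 9 = 9 + Y)
(-143216 + 274159)*(B(341) + r(330, -424)) = (-143216 + 274159)*(1 + (9 + 330)) = 130943*(1 + 339) = 130943*340 = 44520620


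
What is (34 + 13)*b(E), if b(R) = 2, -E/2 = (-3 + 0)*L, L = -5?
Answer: 94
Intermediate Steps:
E = -30 (E = -2*(-3 + 0)*(-5) = -(-6)*(-5) = -2*15 = -30)
(34 + 13)*b(E) = (34 + 13)*2 = 47*2 = 94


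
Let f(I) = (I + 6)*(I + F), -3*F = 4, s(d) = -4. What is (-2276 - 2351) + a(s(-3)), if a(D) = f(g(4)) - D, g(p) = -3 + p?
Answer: -13876/3 ≈ -4625.3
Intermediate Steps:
F = -4/3 (F = -⅓*4 = -4/3 ≈ -1.3333)
f(I) = (6 + I)*(-4/3 + I) (f(I) = (I + 6)*(I - 4/3) = (6 + I)*(-4/3 + I))
a(D) = -7/3 - D (a(D) = (-8 + (-3 + 4)² + 14*(-3 + 4)/3) - D = (-8 + 1² + (14/3)*1) - D = (-8 + 1 + 14/3) - D = -7/3 - D)
(-2276 - 2351) + a(s(-3)) = (-2276 - 2351) + (-7/3 - 1*(-4)) = -4627 + (-7/3 + 4) = -4627 + 5/3 = -13876/3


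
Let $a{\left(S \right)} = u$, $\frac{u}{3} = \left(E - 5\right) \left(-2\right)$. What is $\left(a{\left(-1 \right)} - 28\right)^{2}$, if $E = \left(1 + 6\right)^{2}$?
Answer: $85264$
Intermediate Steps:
$E = 49$ ($E = 7^{2} = 49$)
$u = -264$ ($u = 3 \left(49 - 5\right) \left(-2\right) = 3 \cdot 44 \left(-2\right) = 3 \left(-88\right) = -264$)
$a{\left(S \right)} = -264$
$\left(a{\left(-1 \right)} - 28\right)^{2} = \left(-264 - 28\right)^{2} = \left(-292\right)^{2} = 85264$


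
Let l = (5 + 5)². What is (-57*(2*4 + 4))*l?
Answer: -68400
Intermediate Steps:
l = 100 (l = 10² = 100)
(-57*(2*4 + 4))*l = -57*(2*4 + 4)*100 = -57*(8 + 4)*100 = -57*12*100 = -684*100 = -68400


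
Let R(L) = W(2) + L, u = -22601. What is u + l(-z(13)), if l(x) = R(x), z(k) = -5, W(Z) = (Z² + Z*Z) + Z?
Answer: -22586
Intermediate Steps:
W(Z) = Z + 2*Z² (W(Z) = (Z² + Z²) + Z = 2*Z² + Z = Z + 2*Z²)
R(L) = 10 + L (R(L) = 2*(1 + 2*2) + L = 2*(1 + 4) + L = 2*5 + L = 10 + L)
l(x) = 10 + x
u + l(-z(13)) = -22601 + (10 - 1*(-5)) = -22601 + (10 + 5) = -22601 + 15 = -22586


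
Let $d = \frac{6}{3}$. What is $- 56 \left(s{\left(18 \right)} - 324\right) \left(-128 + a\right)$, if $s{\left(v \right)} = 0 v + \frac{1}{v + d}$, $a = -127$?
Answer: $-4626006$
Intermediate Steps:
$d = 2$ ($d = 6 \cdot \frac{1}{3} = 2$)
$s{\left(v \right)} = \frac{1}{2 + v}$ ($s{\left(v \right)} = 0 v + \frac{1}{v + 2} = 0 + \frac{1}{2 + v} = \frac{1}{2 + v}$)
$- 56 \left(s{\left(18 \right)} - 324\right) \left(-128 + a\right) = - 56 \left(\frac{1}{2 + 18} - 324\right) \left(-128 - 127\right) = - 56 \left(\frac{1}{20} - 324\right) \left(-255\right) = - 56 \left(\left(- \frac{6479}{20}\right) \left(-255\right)\right) = \left(-56\right) \frac{330429}{4} = -4626006$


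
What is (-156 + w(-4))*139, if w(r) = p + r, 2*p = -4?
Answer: -22518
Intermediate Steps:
p = -2 (p = (1/2)*(-4) = -2)
w(r) = -2 + r
(-156 + w(-4))*139 = (-156 + (-2 - 4))*139 = (-156 - 6)*139 = -162*139 = -22518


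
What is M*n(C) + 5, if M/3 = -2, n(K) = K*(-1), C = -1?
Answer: -1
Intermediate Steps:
n(K) = -K
M = -6 (M = 3*(-2) = -6)
M*n(C) + 5 = -(-6)*(-1) + 5 = -6*1 + 5 = -6 + 5 = -1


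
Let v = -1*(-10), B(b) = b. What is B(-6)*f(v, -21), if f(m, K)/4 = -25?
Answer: 600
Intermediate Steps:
v = 10
f(m, K) = -100 (f(m, K) = 4*(-25) = -100)
B(-6)*f(v, -21) = -6*(-100) = 600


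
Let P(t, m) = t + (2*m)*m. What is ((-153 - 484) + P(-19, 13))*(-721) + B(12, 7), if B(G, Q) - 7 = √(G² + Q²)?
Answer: 229285 + √193 ≈ 2.2930e+5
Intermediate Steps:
P(t, m) = t + 2*m²
B(G, Q) = 7 + √(G² + Q²)
((-153 - 484) + P(-19, 13))*(-721) + B(12, 7) = ((-153 - 484) + (-19 + 2*13²))*(-721) + (7 + √(12² + 7²)) = (-637 + (-19 + 2*169))*(-721) + (7 + √(144 + 49)) = (-637 + (-19 + 338))*(-721) + (7 + √193) = (-637 + 319)*(-721) + (7 + √193) = -318*(-721) + (7 + √193) = 229278 + (7 + √193) = 229285 + √193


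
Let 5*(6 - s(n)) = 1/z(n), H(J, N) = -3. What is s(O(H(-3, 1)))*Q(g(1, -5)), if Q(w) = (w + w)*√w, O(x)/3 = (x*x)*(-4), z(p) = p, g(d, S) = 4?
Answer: 12964/135 ≈ 96.030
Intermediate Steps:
O(x) = -12*x² (O(x) = 3*((x*x)*(-4)) = 3*(x²*(-4)) = 3*(-4*x²) = -12*x²)
s(n) = 6 - 1/(5*n)
Q(w) = 2*w^(3/2) (Q(w) = (2*w)*√w = 2*w^(3/2))
s(O(H(-3, 1)))*Q(g(1, -5)) = (6 - 1/(5*((-12*(-3)²))))*(2*4^(3/2)) = (6 - 1/(5*((-12*9))))*(2*8) = (6 - ⅕/(-108))*16 = (6 - ⅕*(-1/108))*16 = (6 + 1/540)*16 = (3241/540)*16 = 12964/135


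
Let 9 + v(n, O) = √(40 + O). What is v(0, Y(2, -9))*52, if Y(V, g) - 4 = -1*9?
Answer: -468 + 52*√35 ≈ -160.36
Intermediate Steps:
Y(V, g) = -5 (Y(V, g) = 4 - 1*9 = 4 - 9 = -5)
v(n, O) = -9 + √(40 + O)
v(0, Y(2, -9))*52 = (-9 + √(40 - 5))*52 = (-9 + √35)*52 = -468 + 52*√35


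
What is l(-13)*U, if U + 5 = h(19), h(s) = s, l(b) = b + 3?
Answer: -140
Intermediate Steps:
l(b) = 3 + b
U = 14 (U = -5 + 19 = 14)
l(-13)*U = (3 - 13)*14 = -10*14 = -140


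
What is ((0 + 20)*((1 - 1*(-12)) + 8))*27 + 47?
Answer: 11387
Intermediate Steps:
((0 + 20)*((1 - 1*(-12)) + 8))*27 + 47 = (20*((1 + 12) + 8))*27 + 47 = (20*(13 + 8))*27 + 47 = (20*21)*27 + 47 = 420*27 + 47 = 11340 + 47 = 11387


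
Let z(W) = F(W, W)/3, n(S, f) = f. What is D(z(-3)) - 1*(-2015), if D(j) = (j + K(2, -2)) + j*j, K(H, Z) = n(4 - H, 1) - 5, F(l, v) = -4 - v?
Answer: 18097/9 ≈ 2010.8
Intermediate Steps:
z(W) = -4/3 - W/3 (z(W) = (-4 - W)/3 = (-4 - W)*(1/3) = -4/3 - W/3)
K(H, Z) = -4 (K(H, Z) = 1 - 5 = -4)
D(j) = -4 + j + j**2 (D(j) = (j - 4) + j*j = (-4 + j) + j**2 = -4 + j + j**2)
D(z(-3)) - 1*(-2015) = (-4 + (-4/3 - 1/3*(-3)) + (-4/3 - 1/3*(-3))**2) - 1*(-2015) = (-4 + (-4/3 + 1) + (-4/3 + 1)**2) + 2015 = (-4 - 1/3 + (-1/3)**2) + 2015 = (-4 - 1/3 + 1/9) + 2015 = -38/9 + 2015 = 18097/9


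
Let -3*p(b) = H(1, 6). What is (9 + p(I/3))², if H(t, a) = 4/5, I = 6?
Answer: 17161/225 ≈ 76.271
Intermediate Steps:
H(t, a) = ⅘ (H(t, a) = 4*(⅕) = ⅘)
p(b) = -4/15 (p(b) = -⅓*⅘ = -4/15)
(9 + p(I/3))² = (9 - 4/15)² = (131/15)² = 17161/225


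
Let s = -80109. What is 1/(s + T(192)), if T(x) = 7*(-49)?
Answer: -1/80452 ≈ -1.2430e-5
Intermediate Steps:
T(x) = -343
1/(s + T(192)) = 1/(-80109 - 343) = 1/(-80452) = -1/80452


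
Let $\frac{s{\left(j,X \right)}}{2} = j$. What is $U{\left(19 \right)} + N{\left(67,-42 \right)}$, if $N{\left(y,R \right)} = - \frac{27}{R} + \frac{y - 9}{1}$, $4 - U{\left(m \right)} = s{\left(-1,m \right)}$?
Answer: $\frac{905}{14} \approx 64.643$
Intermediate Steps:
$s{\left(j,X \right)} = 2 j$
$U{\left(m \right)} = 6$ ($U{\left(m \right)} = 4 - 2 \left(-1\right) = 4 - -2 = 4 + 2 = 6$)
$N{\left(y,R \right)} = -9 + y - \frac{27}{R}$ ($N{\left(y,R \right)} = - \frac{27}{R} + \left(-9 + y\right) 1 = - \frac{27}{R} + \left(-9 + y\right) = -9 + y - \frac{27}{R}$)
$U{\left(19 \right)} + N{\left(67,-42 \right)} = 6 - \left(-58 - \frac{9}{14}\right) = 6 - - \frac{821}{14} = 6 + \left(-9 + 67 + \frac{9}{14}\right) = 6 + \frac{821}{14} = \frac{905}{14}$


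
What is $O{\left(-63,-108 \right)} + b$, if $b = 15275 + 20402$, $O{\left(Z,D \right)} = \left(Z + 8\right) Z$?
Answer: $39142$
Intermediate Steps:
$O{\left(Z,D \right)} = Z \left(8 + Z\right)$ ($O{\left(Z,D \right)} = \left(8 + Z\right) Z = Z \left(8 + Z\right)$)
$b = 35677$
$O{\left(-63,-108 \right)} + b = - 63 \left(8 - 63\right) + 35677 = \left(-63\right) \left(-55\right) + 35677 = 3465 + 35677 = 39142$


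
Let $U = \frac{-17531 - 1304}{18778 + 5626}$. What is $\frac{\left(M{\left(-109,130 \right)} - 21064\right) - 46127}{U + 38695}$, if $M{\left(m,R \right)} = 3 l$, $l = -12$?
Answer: $- \frac{1640607708}{944293945} \approx -1.7374$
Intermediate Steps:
$M{\left(m,R \right)} = -36$ ($M{\left(m,R \right)} = 3 \left(-12\right) = -36$)
$U = - \frac{18835}{24404} \approx -0.7718$
$\frac{\left(M{\left(-109,130 \right)} - 21064\right) - 46127}{U + 38695} = \frac{\left(-36 - 21064\right) - 46127}{- \frac{18835}{24404} + 38695} = \frac{\left(-36 - 21064\right) - 46127}{\frac{944293945}{24404}} = \left(-21100 - 46127\right) \frac{24404}{944293945} = \left(-67227\right) \frac{24404}{944293945} = - \frac{1640607708}{944293945}$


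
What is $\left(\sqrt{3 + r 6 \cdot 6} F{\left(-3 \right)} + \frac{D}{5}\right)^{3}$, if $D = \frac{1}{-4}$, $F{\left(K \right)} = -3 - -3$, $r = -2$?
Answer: $- \frac{1}{8000} \approx -0.000125$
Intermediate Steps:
$F{\left(K \right)} = 0$ ($F{\left(K \right)} = -3 + 3 = 0$)
$D = - \frac{1}{4} \approx -0.25$
$\left(\sqrt{3 + r 6 \cdot 6} F{\left(-3 \right)} + \frac{D}{5}\right)^{3} = \left(\sqrt{3 + \left(-2\right) 6 \cdot 6} \cdot 0 - \frac{1}{4 \cdot 5}\right)^{3} = \left(\sqrt{3 - 72} \cdot 0 - \frac{1}{20}\right)^{3} = \left(\sqrt{-69} \cdot 0 - \frac{1}{20}\right)^{3} = \left(i \sqrt{69} \cdot 0 - \frac{1}{20}\right)^{3} = \left(0 - \frac{1}{20}\right)^{3} = \left(- \frac{1}{20}\right)^{3} = - \frac{1}{8000}$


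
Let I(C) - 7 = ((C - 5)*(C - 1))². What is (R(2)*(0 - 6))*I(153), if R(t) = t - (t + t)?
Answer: 6072840276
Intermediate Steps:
R(t) = -t (R(t) = t - 2*t = -t)
I(C) = 7 + (-1 + C)²*(-5 + C)² (I(C) = 7 + ((C - 5)*(C - 1))² = 7 + ((-5 + C)*(-1 + C))² = 7 + ((-1 + C)*(-5 + C))² = 7 + (-1 + C)²*(-5 + C)²)
(R(2)*(0 - 6))*I(153) = ((-1*2)*(0 - 6))*(7 + (-1 + 153)²*(-5 + 153)²) = (-2*(-6))*(7 + 152²*148²) = 12*(7 + 23104*21904) = 12*(7 + 506070016) = 12*506070023 = 6072840276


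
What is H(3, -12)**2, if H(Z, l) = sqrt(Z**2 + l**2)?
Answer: 153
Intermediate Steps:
H(3, -12)**2 = (sqrt(3**2 + (-12)**2))**2 = (sqrt(9 + 144))**2 = (sqrt(153))**2 = (3*sqrt(17))**2 = 153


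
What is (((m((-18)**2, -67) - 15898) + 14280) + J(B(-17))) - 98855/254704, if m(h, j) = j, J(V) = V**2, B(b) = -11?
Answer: -398455911/254704 ≈ -1564.4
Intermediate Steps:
(((m((-18)**2, -67) - 15898) + 14280) + J(B(-17))) - 98855/254704 = (((-67 - 15898) + 14280) + (-11)**2) - 98855/254704 = ((-15965 + 14280) + 121) - 98855*1/254704 = (-1685 + 121) - 98855/254704 = -1564 - 98855/254704 = -398455911/254704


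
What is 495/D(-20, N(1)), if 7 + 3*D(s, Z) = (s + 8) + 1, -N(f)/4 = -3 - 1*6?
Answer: -165/2 ≈ -82.500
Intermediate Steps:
N(f) = 36 (N(f) = -4*(-3 - 1*6) = -4*(-3 - 6) = -4*(-9) = 36)
D(s, Z) = ⅔ + s/3 (D(s, Z) = -7/3 + ((s + 8) + 1)/3 = -7/3 + ((8 + s) + 1)/3 = -7/3 + (9 + s)/3 = -7/3 + (3 + s/3) = ⅔ + s/3)
495/D(-20, N(1)) = 495/(⅔ + (⅓)*(-20)) = 495/(⅔ - 20/3) = 495/(-6) = 495*(-⅙) = -165/2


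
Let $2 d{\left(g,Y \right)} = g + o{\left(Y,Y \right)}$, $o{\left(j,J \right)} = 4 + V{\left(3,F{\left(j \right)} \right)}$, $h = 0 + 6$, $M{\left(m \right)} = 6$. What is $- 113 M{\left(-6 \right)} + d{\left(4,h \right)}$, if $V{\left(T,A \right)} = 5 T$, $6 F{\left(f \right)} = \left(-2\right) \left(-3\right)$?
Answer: $- \frac{1333}{2} \approx -666.5$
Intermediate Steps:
$F{\left(f \right)} = 1$ ($F{\left(f \right)} = \frac{\left(-2\right) \left(-3\right)}{6} = \frac{1}{6} \cdot 6 = 1$)
$h = 6$
$o{\left(j,J \right)} = 19$ ($o{\left(j,J \right)} = 4 + 5 \cdot 3 = 4 + 15 = 19$)
$d{\left(g,Y \right)} = \frac{19}{2} + \frac{g}{2}$ ($d{\left(g,Y \right)} = \frac{g + 19}{2} = \frac{19 + g}{2} = \frac{19}{2} + \frac{g}{2}$)
$- 113 M{\left(-6 \right)} + d{\left(4,h \right)} = \left(-113\right) 6 + \left(\frac{19}{2} + \frac{1}{2} \cdot 4\right) = -678 + \left(\frac{19}{2} + 2\right) = -678 + \frac{23}{2} = - \frac{1333}{2}$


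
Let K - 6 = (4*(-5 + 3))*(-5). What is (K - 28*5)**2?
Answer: 8836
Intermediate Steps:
K = 46 (K = 6 + (4*(-5 + 3))*(-5) = 6 + (4*(-2))*(-5) = 6 - 8*(-5) = 6 + 40 = 46)
(K - 28*5)**2 = (46 - 28*5)**2 = (46 - 140)**2 = (-94)**2 = 8836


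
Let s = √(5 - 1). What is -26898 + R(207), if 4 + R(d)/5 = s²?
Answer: -26898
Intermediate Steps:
s = 2 (s = √4 = 2)
R(d) = 0 (R(d) = -20 + 5*2² = -20 + 5*4 = -20 + 20 = 0)
-26898 + R(207) = -26898 + 0 = -26898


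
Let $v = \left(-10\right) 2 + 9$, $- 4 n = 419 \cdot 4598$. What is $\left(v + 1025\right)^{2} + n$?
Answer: $\frac{1093111}{2} \approx 5.4656 \cdot 10^{5}$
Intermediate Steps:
$n = - \frac{963281}{2}$ ($n = - \frac{419 \cdot 4598}{4} = \left(- \frac{1}{4}\right) 1926562 = - \frac{963281}{2} \approx -4.8164 \cdot 10^{5}$)
$v = -11$ ($v = -20 + 9 = -11$)
$\left(v + 1025\right)^{2} + n = \left(-11 + 1025\right)^{2} - \frac{963281}{2} = 1014^{2} - \frac{963281}{2} = 1028196 - \frac{963281}{2} = \frac{1093111}{2}$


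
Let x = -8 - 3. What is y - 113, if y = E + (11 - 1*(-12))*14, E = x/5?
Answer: 1034/5 ≈ 206.80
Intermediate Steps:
x = -11
E = -11/5 ≈ -2.2000
y = 1599/5 (y = -11/5 + (11 - 1*(-12))*14 = -11/5 + (11 + 12)*14 = -11/5 + 23*14 = -11/5 + 322 = 1599/5 ≈ 319.80)
y - 113 = 1599/5 - 113 = 1034/5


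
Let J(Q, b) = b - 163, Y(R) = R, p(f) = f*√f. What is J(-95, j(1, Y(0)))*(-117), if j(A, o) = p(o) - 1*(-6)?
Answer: 18369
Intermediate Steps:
p(f) = f^(3/2)
j(A, o) = 6 + o^(3/2) (j(A, o) = o^(3/2) - 1*(-6) = o^(3/2) + 6 = 6 + o^(3/2))
J(Q, b) = -163 + b
J(-95, j(1, Y(0)))*(-117) = (-163 + (6 + 0^(3/2)))*(-117) = (-163 + (6 + 0))*(-117) = (-163 + 6)*(-117) = -157*(-117) = 18369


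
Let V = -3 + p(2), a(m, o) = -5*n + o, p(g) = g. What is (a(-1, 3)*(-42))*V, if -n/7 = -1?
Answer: -1344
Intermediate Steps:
n = 7 (n = -7*(-1) = 7)
a(m, o) = -35 + o (a(m, o) = -5*7 + o = -35 + o)
V = -1 (V = -3 + 2 = -1)
(a(-1, 3)*(-42))*V = ((-35 + 3)*(-42))*(-1) = -32*(-42)*(-1) = 1344*(-1) = -1344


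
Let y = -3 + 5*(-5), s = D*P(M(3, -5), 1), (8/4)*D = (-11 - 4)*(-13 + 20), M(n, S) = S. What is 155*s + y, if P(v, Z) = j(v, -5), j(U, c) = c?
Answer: 81319/2 ≈ 40660.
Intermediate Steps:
P(v, Z) = -5
D = -105/2 (D = ((-11 - 4)*(-13 + 20))/2 = (-15*7)/2 = (1/2)*(-105) = -105/2 ≈ -52.500)
s = 525/2 (s = -105/2*(-5) = 525/2 ≈ 262.50)
y = -28 (y = -3 - 25 = -28)
155*s + y = 155*(525/2) - 28 = 81375/2 - 28 = 81319/2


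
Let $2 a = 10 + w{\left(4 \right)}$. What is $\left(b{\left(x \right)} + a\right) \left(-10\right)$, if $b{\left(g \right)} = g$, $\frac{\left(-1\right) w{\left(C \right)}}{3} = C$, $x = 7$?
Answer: $-60$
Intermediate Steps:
$w{\left(C \right)} = - 3 C$
$a = -1$ ($a = \frac{10 - 12}{2} = \frac{1}{2} \left(-2\right) = -1$)
$\left(b{\left(x \right)} + a\right) \left(-10\right) = \left(7 - 1\right) \left(-10\right) = 6 \left(-10\right) = -60$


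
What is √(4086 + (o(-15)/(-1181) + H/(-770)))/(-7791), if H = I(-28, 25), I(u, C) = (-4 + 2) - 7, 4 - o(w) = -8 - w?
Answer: -√3378944980471830/7084901670 ≈ -0.0082046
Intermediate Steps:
o(w) = 12 + w (o(w) = 4 - (-8 - w) = 4 + (8 + w) = 12 + w)
I(u, C) = -9 (I(u, C) = -2 - 7 = -9)
H = -9
√(4086 + (o(-15)/(-1181) + H/(-770)))/(-7791) = √(4086 + ((12 - 15)/(-1181) - 9/(-770)))/(-7791) = √(4086 + (-3*(-1/1181) - 9*(-1/770)))*(-1/7791) = √(4086 + (3/1181 + 9/770))*(-1/7791) = √(4086 + 12939/909370)*(-1/7791) = √(3715698759/909370)*(-1/7791) = (√3378944980471830/909370)*(-1/7791) = -√3378944980471830/7084901670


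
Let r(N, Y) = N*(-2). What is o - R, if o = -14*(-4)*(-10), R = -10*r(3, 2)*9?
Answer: -1100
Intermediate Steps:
r(N, Y) = -2*N
R = 540 (R = -(-20)*3*9 = -10*(-6)*9 = 60*9 = 540)
o = -560 (o = 56*(-10) = -560)
o - R = -560 - 1*540 = -560 - 540 = -1100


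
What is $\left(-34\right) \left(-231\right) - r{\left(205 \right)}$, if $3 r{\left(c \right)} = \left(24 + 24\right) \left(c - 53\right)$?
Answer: $5422$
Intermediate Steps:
$r{\left(c \right)} = -848 + 16 c$ ($r{\left(c \right)} = \frac{\left(24 + 24\right) \left(c - 53\right)}{3} = \frac{48 \left(-53 + c\right)}{3} = \frac{-2544 + 48 c}{3} = -848 + 16 c$)
$\left(-34\right) \left(-231\right) - r{\left(205 \right)} = \left(-34\right) \left(-231\right) - \left(-848 + 16 \cdot 205\right) = 7854 - \left(-848 + 3280\right) = 7854 - 2432 = 5422$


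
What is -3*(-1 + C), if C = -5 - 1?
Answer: 21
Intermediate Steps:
C = -6
-3*(-1 + C) = -3*(-1 - 6) = -3*(-7) = 21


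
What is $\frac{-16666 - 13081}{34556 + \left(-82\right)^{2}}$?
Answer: $- \frac{29747}{41280} \approx -0.72062$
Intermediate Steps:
$\frac{-16666 - 13081}{34556 + \left(-82\right)^{2}} = - \frac{29747}{34556 + 6724} = - \frac{29747}{41280}$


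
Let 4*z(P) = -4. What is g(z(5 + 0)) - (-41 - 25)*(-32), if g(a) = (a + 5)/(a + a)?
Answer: -2114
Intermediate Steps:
z(P) = -1 (z(P) = (¼)*(-4) = -1)
g(a) = (5 + a)/(2*a) (g(a) = (5 + a)/((2*a)) = (5 + a)*(1/(2*a)) = (5 + a)/(2*a))
g(z(5 + 0)) - (-41 - 25)*(-32) = (½)*(5 - 1)/(-1) - (-41 - 25)*(-32) = (½)*(-1)*4 - (-66)*(-32) = -2 - 1*2112 = -2 - 2112 = -2114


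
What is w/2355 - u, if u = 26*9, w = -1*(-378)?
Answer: -183564/785 ≈ -233.84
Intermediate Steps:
w = 378
u = 234
w/2355 - u = 378/2355 - 1*234 = 378*(1/2355) - 234 = 126/785 - 234 = -183564/785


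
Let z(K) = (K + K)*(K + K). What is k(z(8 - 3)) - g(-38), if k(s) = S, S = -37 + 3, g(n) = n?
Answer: 4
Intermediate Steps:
S = -34
z(K) = 4*K**2 (z(K) = (2*K)*(2*K) = 4*K**2)
k(s) = -34
k(z(8 - 3)) - g(-38) = -34 - 1*(-38) = -34 + 38 = 4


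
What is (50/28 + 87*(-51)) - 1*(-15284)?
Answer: 151883/14 ≈ 10849.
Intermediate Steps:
(50/28 + 87*(-51)) - 1*(-15284) = (50*(1/28) - 4437) + 15284 = (25/14 - 4437) + 15284 = -62093/14 + 15284 = 151883/14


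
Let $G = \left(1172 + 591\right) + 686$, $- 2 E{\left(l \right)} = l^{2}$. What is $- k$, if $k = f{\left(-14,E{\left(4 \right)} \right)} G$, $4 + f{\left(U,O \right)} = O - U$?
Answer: $-4898$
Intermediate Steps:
$E{\left(l \right)} = - \frac{l^{2}}{2}$
$f{\left(U,O \right)} = -4 + O - U$ ($f{\left(U,O \right)} = -4 + \left(O - U\right) = -4 + O - U$)
$G = 2449$ ($G = 1763 + 686 = 2449$)
$k = 4898$ ($k = \left(-4 - \frac{4^{2}}{2} - -14\right) 2449 = \left(-4 - 8 + 14\right) 2449 = 2 \cdot 2449 = 4898$)
$- k = \left(-1\right) 4898 = -4898$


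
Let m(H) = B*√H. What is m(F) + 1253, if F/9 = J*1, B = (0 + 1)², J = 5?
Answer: 1253 + 3*√5 ≈ 1259.7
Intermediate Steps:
B = 1 (B = 1² = 1)
F = 45 (F = 9*(5*1) = 9*5 = 45)
m(H) = √H (m(H) = 1*√H = √H)
m(F) + 1253 = √45 + 1253 = 3*√5 + 1253 = 1253 + 3*√5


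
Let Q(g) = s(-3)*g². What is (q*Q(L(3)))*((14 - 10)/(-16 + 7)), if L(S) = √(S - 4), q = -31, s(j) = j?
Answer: 124/3 ≈ 41.333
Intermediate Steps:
L(S) = √(-4 + S)
Q(g) = -3*g²
(q*Q(L(3)))*((14 - 10)/(-16 + 7)) = (-(-93)*(√(-4 + 3))²)*((14 - 10)/(-16 + 7)) = (-(-93)*(√(-1))²)*(4/(-9)) = (-(-93)*I²)*(4*(-⅑)) = -(-93)*(-1)*(-4/9) = -31*3*(-4/9) = -93*(-4/9) = 124/3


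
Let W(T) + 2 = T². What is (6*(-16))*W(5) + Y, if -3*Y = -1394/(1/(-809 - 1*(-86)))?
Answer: -338162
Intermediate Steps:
W(T) = -2 + T²
Y = -335954 (Y = -(-1394)/(3*(1/(-809 - 1*(-86)))) = -(-1394)/(3*(1/(-809 + 86))) = -(-1394)/(3*(1/(-723))) = -(-1394)/(3*(-1/723)) = -(-1394)*(-723)/3 = -⅓*1007862 = -335954)
(6*(-16))*W(5) + Y = (6*(-16))*(-2 + 5²) - 335954 = -96*(-2 + 25) - 335954 = -96*23 - 335954 = -2208 - 335954 = -338162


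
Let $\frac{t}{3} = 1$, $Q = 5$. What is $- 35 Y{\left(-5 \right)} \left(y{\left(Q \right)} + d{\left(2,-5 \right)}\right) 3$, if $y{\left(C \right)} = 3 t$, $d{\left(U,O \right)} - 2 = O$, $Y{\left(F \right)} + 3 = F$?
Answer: $5040$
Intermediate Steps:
$t = 3$ ($t = 3 \cdot 1 = 3$)
$Y{\left(F \right)} = -3 + F$
$d{\left(U,O \right)} = 2 + O$
$y{\left(C \right)} = 9$ ($y{\left(C \right)} = 3 \cdot 3 = 9$)
$- 35 Y{\left(-5 \right)} \left(y{\left(Q \right)} + d{\left(2,-5 \right)}\right) 3 = - 35 \left(-3 - 5\right) \left(9 + \left(2 - 5\right)\right) 3 = \left(-35\right) \left(-8\right) \left(9 - 3\right) 3 = 280 \cdot 6 \cdot 3 = 280 \cdot 18 = 5040$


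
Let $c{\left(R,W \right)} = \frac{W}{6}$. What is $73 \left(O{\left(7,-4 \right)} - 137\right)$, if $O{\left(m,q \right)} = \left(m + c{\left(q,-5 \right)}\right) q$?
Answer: $- \frac{35405}{3} \approx -11802.0$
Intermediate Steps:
$c{\left(R,W \right)} = \frac{W}{6}$ ($c{\left(R,W \right)} = W \frac{1}{6} = \frac{W}{6}$)
$O{\left(m,q \right)} = q \left(- \frac{5}{6} + m\right)$ ($O{\left(m,q \right)} = \left(m + \frac{1}{6} \left(-5\right)\right) q = \left(m - \frac{5}{6}\right) q = \left(- \frac{5}{6} + m\right) q = q \left(- \frac{5}{6} + m\right)$)
$73 \left(O{\left(7,-4 \right)} - 137\right) = 73 \left(\frac{1}{6} \left(-4\right) \left(-5 + 6 \cdot 7\right) - 137\right) = 73 \left(\frac{1}{6} \left(-4\right) \left(-5 + 42\right) - 137\right) = 73 \left(\frac{1}{6} \left(-4\right) 37 - 137\right) = 73 \left(- \frac{74}{3} - 137\right) = 73 \left(- \frac{485}{3}\right) = - \frac{35405}{3}$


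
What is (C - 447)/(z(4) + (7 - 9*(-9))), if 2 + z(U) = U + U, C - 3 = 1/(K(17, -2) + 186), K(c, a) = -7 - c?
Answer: -71927/15228 ≈ -4.7233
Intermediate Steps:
C = 487/162 (C = 3 + 1/((-7 - 1*17) + 186) = 3 + 1/((-7 - 17) + 186) = 3 + 1/(-24 + 186) = 3 + 1/162 = 487/162 ≈ 3.0062)
z(U) = -2 + 2*U (z(U) = -2 + (U + U) = -2 + 2*U)
(C - 447)/(z(4) + (7 - 9*(-9))) = (487/162 - 447)/((-2 + 2*4) + (7 - 9*(-9))) = -71927/(162*((-2 + 8) + (7 + 81))) = -71927/(162*(6 + 88)) = -71927/162/94 = -71927/162*1/94 = -71927/15228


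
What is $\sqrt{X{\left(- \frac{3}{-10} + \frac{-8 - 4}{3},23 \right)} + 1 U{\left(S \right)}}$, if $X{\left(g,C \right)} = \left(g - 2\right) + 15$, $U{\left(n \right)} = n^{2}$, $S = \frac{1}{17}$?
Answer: $\frac{\sqrt{268870}}{170} \approx 3.0502$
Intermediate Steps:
$S = \frac{1}{17} \approx 0.058824$
$X{\left(g,C \right)} = 13 + g$ ($X{\left(g,C \right)} = \left(-2 + g\right) + 15 = 13 + g$)
$\sqrt{X{\left(- \frac{3}{-10} + \frac{-8 - 4}{3},23 \right)} + 1 U{\left(S \right)}} = \sqrt{\left(13 + \left(- \frac{3}{-10} + \frac{-8 - 4}{3}\right)\right) + 1 \left(\frac{1}{17}\right)^{2}} = \sqrt{\left(13 + \left(\left(-3\right) \left(- \frac{1}{10}\right) + \left(-8 - 4\right) \frac{1}{3}\right)\right) + 1 \cdot \frac{1}{289}} = \sqrt{\left(13 + \left(\frac{3}{10} - 4\right)\right) + \frac{1}{289}} = \sqrt{\left(13 - \frac{37}{10}\right) + \frac{1}{289}} = \sqrt{\frac{93}{10} + \frac{1}{289}} = \sqrt{\frac{26887}{2890}} = \frac{\sqrt{268870}}{170}$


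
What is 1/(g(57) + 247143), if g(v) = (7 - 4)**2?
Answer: 1/247152 ≈ 4.0461e-6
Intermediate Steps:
g(v) = 9 (g(v) = 3**2 = 9)
1/(g(57) + 247143) = 1/(9 + 247143) = 1/247152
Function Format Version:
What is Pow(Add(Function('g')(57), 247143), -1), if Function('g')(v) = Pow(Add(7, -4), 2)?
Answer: Rational(1, 247152) ≈ 4.0461e-6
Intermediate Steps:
Function('g')(v) = 9 (Function('g')(v) = Pow(3, 2) = 9)
Pow(Add(Function('g')(57), 247143), -1) = Pow(Add(9, 247143), -1) = Pow(247152, -1) = Rational(1, 247152)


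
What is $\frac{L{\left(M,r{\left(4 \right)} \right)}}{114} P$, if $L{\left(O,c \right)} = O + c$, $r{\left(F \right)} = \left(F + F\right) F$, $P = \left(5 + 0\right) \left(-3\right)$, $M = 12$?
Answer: $- \frac{110}{19} \approx -5.7895$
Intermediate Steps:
$P = -15$ ($P = 5 \left(-3\right) = -15$)
$r{\left(F \right)} = 2 F^{2}$ ($r{\left(F \right)} = 2 F F = 2 F^{2}$)
$\frac{L{\left(M,r{\left(4 \right)} \right)}}{114} P = \frac{12 + 2 \cdot 4^{2}}{114} \left(-15\right) = \left(12 + 2 \cdot 16\right) \frac{1}{114} \left(-15\right) = \left(12 + 32\right) \frac{1}{114} \left(-15\right) = 44 \cdot \frac{1}{114} \left(-15\right) = \frac{22}{57} \left(-15\right) = - \frac{110}{19}$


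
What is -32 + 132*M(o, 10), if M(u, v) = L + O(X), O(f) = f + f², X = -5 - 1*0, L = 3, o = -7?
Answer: 3004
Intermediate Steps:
X = -5 (X = -5 + 0 = -5)
M(u, v) = 23 (M(u, v) = 3 - 5*(1 - 5) = 3 - 5*(-4) = 3 + 20 = 23)
-32 + 132*M(o, 10) = -32 + 132*23 = -32 + 3036 = 3004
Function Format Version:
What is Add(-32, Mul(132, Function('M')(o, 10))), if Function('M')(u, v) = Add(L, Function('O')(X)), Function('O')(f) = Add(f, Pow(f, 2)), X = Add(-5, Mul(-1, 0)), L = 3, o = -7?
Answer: 3004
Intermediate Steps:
X = -5 (X = Add(-5, 0) = -5)
Function('M')(u, v) = 23 (Function('M')(u, v) = Add(3, Mul(-5, Add(1, -5))) = Add(3, Mul(-5, -4)) = Add(3, 20) = 23)
Add(-32, Mul(132, Function('M')(o, 10))) = Add(-32, Mul(132, 23)) = Add(-32, 3036) = 3004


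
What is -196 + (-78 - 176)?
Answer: -450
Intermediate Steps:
-196 + (-78 - 176) = -196 - 254 = -450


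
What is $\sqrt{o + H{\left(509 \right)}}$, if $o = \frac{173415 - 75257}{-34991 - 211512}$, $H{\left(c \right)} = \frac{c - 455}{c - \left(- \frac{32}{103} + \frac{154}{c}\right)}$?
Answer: $\frac{4 i \sqrt{790014961449189408709106}}{6578122115807} \approx 0.54047 i$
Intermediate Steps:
$H{\left(c \right)} = \frac{-455 + c}{\frac{32}{103} + c - \frac{154}{c}}$ ($H{\left(c \right)} = \frac{-455 + c}{c - \left(- \frac{32}{103} + \frac{154}{c}\right)} = \frac{-455 + c}{c + \left(- \frac{154}{c} + \frac{32}{103}\right)} = \frac{-455 + c}{c + \left(\frac{32}{103} - \frac{154}{c}\right)} = \frac{-455 + c}{\frac{32}{103} + c - \frac{154}{c}}$)
$o = - \frac{98158}{246503}$ ($o = \frac{98158}{-246503} = 98158 \left(- \frac{1}{246503}\right) = - \frac{98158}{246503} \approx -0.3982$)
$\sqrt{o + H{\left(509 \right)}} = \sqrt{- \frac{98158}{246503} + 103 \cdot 509 \frac{1}{-15862 + 32 \cdot 509 + 103 \cdot 509^{2}} \left(-455 + 509\right)} = \sqrt{- \frac{98158}{246503} + 103 \cdot 509 \frac{1}{-15862 + 16288 + 103 \cdot 259081} \cdot 54} = \sqrt{- \frac{98158}{246503} + 103 \cdot 509 \frac{1}{-15862 + 16288 + 26685343} \cdot 54} = \sqrt{- \frac{98158}{246503} + 103 \cdot 509 \cdot \frac{1}{26685769} \cdot 54} = \sqrt{- \frac{98158}{246503} + \frac{2831058}{26685769}} = \sqrt{- \frac{1921557423328}{6578122115807}} = \frac{4 i \sqrt{790014961449189408709106}}{6578122115807}$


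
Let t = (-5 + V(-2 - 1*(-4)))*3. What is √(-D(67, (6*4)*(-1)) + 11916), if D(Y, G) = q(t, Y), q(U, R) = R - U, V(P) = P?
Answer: 8*√185 ≈ 108.81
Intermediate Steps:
t = -9 (t = (-5 + (-2 - 1*(-4)))*3 = (-5 + (-2 + 4))*3 = (-5 + 2)*3 = -3*3 = -9)
D(Y, G) = 9 + Y (D(Y, G) = Y - 1*(-9) = Y + 9 = 9 + Y)
√(-D(67, (6*4)*(-1)) + 11916) = √(-(9 + 67) + 11916) = √(-1*76 + 11916) = √(-76 + 11916) = √11840 = 8*√185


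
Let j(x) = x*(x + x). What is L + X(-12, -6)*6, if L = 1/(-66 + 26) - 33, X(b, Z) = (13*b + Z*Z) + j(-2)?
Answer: -28201/40 ≈ -705.03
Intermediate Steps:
j(x) = 2*x² (j(x) = x*(2*x) = 2*x²)
X(b, Z) = 8 + Z² + 13*b (X(b, Z) = (13*b + Z*Z) + 2*(-2)² = (13*b + Z²) + 2*4 = (Z² + 13*b) + 8 = 8 + Z² + 13*b)
L = -1321/40 (L = 1/(-40) - 33 = -1/40 - 33 = -1321/40 ≈ -33.025)
L + X(-12, -6)*6 = -1321/40 + (8 + (-6)² + 13*(-12))*6 = -1321/40 + (8 + 36 - 156)*6 = -1321/40 - 112*6 = -1321/40 - 672 = -28201/40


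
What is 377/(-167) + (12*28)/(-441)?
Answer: -10589/3507 ≈ -3.0194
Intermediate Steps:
377/(-167) + (12*28)/(-441) = 377*(-1/167) + 336*(-1/441) = -377/167 - 16/21 = -10589/3507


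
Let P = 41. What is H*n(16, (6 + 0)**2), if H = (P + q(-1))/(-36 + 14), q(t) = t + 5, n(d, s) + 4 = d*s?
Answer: -1170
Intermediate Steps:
n(d, s) = -4 + d*s
q(t) = 5 + t
H = -45/22 (H = (41 + (5 - 1))/(-36 + 14) = (41 + 4)/(-22) = 45*(-1/22) = -45/22 ≈ -2.0455)
H*n(16, (6 + 0)**2) = -45*(-4 + 16*(6 + 0)**2)/22 = -45*(-4 + 16*6**2)/22 = -45*(-4 + 16*36)/22 = -45*(-4 + 576)/22 = -45/22*572 = -1170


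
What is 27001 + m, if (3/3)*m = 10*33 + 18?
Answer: 27349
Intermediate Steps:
m = 348 (m = 10*33 + 18 = 330 + 18 = 348)
27001 + m = 27001 + 348 = 27349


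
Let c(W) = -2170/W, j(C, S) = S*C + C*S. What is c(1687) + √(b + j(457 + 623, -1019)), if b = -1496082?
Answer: -310/241 + I*√3697122 ≈ -1.2863 + 1922.8*I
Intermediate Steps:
j(C, S) = 2*C*S (j(C, S) = C*S + C*S = 2*C*S)
c(1687) + √(b + j(457 + 623, -1019)) = -2170/1687 + √(-1496082 + 2*(457 + 623)*(-1019)) = -2170*1/1687 + √(-1496082 + 2*1080*(-1019)) = -310/241 + √(-1496082 - 2201040) = -310/241 + √(-3697122) = -310/241 + I*√3697122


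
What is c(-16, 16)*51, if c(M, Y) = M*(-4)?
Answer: 3264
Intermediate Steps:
c(M, Y) = -4*M
c(-16, 16)*51 = -4*(-16)*51 = 64*51 = 3264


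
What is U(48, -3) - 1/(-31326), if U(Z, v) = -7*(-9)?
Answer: 1973539/31326 ≈ 63.000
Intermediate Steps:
U(Z, v) = 63
U(48, -3) - 1/(-31326) = 63 - 1/(-31326) = 63 - 1*(-1/31326) = 63 + 1/31326 = 1973539/31326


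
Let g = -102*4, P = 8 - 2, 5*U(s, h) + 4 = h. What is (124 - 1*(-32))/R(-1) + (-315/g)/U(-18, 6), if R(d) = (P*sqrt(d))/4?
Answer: 525/272 - 104*I ≈ 1.9301 - 104.0*I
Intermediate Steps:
U(s, h) = -4/5 + h/5
P = 6
R(d) = 3*sqrt(d)/2 (R(d) = (6*sqrt(d))/4 = (6*sqrt(d))*(1/4) = 3*sqrt(d)/2)
g = -408
(124 - 1*(-32))/R(-1) + (-315/g)/U(-18, 6) = (124 - 1*(-32))/((3*sqrt(-1)/2)) + (-315/(-408))/(-4/5 + (1/5)*6) = (124 + 32)/((3*I/2)) + (-315*(-1/408))/(-4/5 + 6/5) = 156*(-2*I/3) + 105/(136*(2/5)) = -104*I + (105/136)*(5/2) = -104*I + 525/272 = 525/272 - 104*I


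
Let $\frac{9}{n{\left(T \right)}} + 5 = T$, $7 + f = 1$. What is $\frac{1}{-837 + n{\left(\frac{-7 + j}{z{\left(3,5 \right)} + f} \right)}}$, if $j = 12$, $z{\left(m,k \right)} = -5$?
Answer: $- \frac{20}{16773} \approx -0.0011924$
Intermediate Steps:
$f = -6$ ($f = -7 + 1 = -6$)
$n{\left(T \right)} = \frac{9}{-5 + T}$
$\frac{1}{-837 + n{\left(\frac{-7 + j}{z{\left(3,5 \right)} + f} \right)}} = \frac{1}{-837 + \frac{9}{-5 + \frac{-7 + 12}{-5 - 6}}} = \frac{1}{-837 + \frac{9}{-5 + \frac{5}{-11}}} = \frac{1}{-837 + \frac{9}{-5 + 5 \left(- \frac{1}{11}\right)}} = \frac{1}{-837 + \frac{9}{-5 - \frac{5}{11}}} = \frac{1}{-837 + \frac{9}{- \frac{60}{11}}} = \frac{1}{-837 + 9 \left(- \frac{11}{60}\right)} = \frac{1}{-837 - \frac{33}{20}} = \frac{1}{- \frac{16773}{20}} = - \frac{20}{16773}$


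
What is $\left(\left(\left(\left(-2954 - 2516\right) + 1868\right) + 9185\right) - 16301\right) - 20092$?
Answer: $-30810$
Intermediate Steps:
$\left(\left(\left(\left(-2954 - 2516\right) + 1868\right) + 9185\right) - 16301\right) - 20092 = \left(\left(\left(-5470 + 1868\right) + 9185\right) - 16301\right) - 20092 = \left(\left(-3602 + 9185\right) - 16301\right) - 20092 = \left(5583 - 16301\right) - 20092 = -10718 - 20092 = -30810$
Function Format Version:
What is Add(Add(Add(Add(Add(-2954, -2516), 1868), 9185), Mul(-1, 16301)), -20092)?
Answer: -30810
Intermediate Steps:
Add(Add(Add(Add(Add(-2954, -2516), 1868), 9185), Mul(-1, 16301)), -20092) = Add(Add(Add(Add(-5470, 1868), 9185), -16301), -20092) = Add(Add(Add(-3602, 9185), -16301), -20092) = Add(Add(5583, -16301), -20092) = Add(-10718, -20092) = -30810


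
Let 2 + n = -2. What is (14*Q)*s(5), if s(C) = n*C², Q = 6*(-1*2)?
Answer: 16800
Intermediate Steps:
Q = -12 (Q = 6*(-2) = -12)
n = -4 (n = -2 - 2 = -4)
s(C) = -4*C²
(14*Q)*s(5) = (14*(-12))*(-4*5²) = -(-672)*25 = -168*(-100) = 16800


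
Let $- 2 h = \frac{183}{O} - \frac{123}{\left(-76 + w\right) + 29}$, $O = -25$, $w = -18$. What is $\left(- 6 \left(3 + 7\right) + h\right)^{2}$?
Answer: $\frac{346629924}{105625} \approx 3281.7$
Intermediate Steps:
$h = \frac{882}{325}$ ($h = - \frac{\frac{183}{-25} - \frac{123}{\left(-76 - 18\right) + 29}}{2} = - \frac{183 \left(- \frac{1}{25}\right) - \frac{123}{-94 + 29}}{2} = - \frac{- \frac{183}{25} - \frac{123}{-65}}{2} = - \frac{- \frac{183}{25} - - \frac{123}{65}}{2} = - \frac{- \frac{183}{25} + \frac{123}{65}}{2} = \left(- \frac{1}{2}\right) \left(- \frac{1764}{325}\right) = \frac{882}{325} \approx 2.7138$)
$\left(- 6 \left(3 + 7\right) + h\right)^{2} = \left(- 6 \left(3 + 7\right) + \frac{882}{325}\right)^{2} = \left(\left(-6\right) 10 + \frac{882}{325}\right)^{2} = \left(-60 + \frac{882}{325}\right)^{2} = \left(- \frac{18618}{325}\right)^{2} = \frac{346629924}{105625}$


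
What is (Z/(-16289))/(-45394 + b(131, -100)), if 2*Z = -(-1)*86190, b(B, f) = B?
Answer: 3315/56714539 ≈ 5.8451e-5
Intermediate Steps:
Z = 43095 (Z = (-(-1)*86190)/2 = (-1*(-86190))/2 = (½)*86190 = 43095)
(Z/(-16289))/(-45394 + b(131, -100)) = (43095/(-16289))/(-45394 + 131) = (43095*(-1/16289))/(-45263) = -3315/1253*(-1/45263) = 3315/56714539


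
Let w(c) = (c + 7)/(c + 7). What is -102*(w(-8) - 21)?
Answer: 2040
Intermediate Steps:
w(c) = 1 (w(c) = (7 + c)/(7 + c) = 1)
-102*(w(-8) - 21) = -102*(1 - 21) = -102*(-20) = 2040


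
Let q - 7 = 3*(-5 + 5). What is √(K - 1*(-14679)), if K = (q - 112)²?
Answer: 6*√714 ≈ 160.32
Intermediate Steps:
q = 7 (q = 7 + 3*(-5 + 5) = 7 + 3*0 = 7 + 0 = 7)
K = 11025 (K = (7 - 112)² = (-105)² = 11025)
√(K - 1*(-14679)) = √(11025 - 1*(-14679)) = √(11025 + 14679) = √25704 = 6*√714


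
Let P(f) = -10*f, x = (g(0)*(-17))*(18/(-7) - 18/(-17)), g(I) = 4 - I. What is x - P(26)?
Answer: 2540/7 ≈ 362.86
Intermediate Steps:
x = 720/7 (x = ((4 - 1*0)*(-17))*(18/(-7) - 18/(-17)) = ((4 + 0)*(-17))*(18*(-1/7) - 18*(-1/17)) = (4*(-17))*(-18/7 + 18/17) = -68*(-180/119) = 720/7 ≈ 102.86)
x - P(26) = 720/7 - (-10)*26 = 720/7 - 1*(-260) = 720/7 + 260 = 2540/7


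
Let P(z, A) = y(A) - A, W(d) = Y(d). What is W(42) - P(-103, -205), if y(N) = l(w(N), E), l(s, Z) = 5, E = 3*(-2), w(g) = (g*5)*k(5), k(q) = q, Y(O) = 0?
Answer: -210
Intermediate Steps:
W(d) = 0
w(g) = 25*g (w(g) = (g*5)*5 = (5*g)*5 = 25*g)
E = -6
y(N) = 5
P(z, A) = 5 - A
W(42) - P(-103, -205) = 0 - (5 - 1*(-205)) = 0 - (5 + 205) = 0 - 1*210 = 0 - 210 = -210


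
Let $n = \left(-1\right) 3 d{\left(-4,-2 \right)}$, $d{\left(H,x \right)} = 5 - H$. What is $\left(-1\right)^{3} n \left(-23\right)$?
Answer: $-621$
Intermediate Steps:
$n = -27$ ($n = \left(-1\right) 3 \left(5 - -4\right) = - 3 \left(5 + 4\right) = \left(-3\right) 9 = -27$)
$\left(-1\right)^{3} n \left(-23\right) = \left(-1\right)^{3} \left(-27\right) \left(-23\right) = \left(-1\right) \left(-27\right) \left(-23\right) = 27 \left(-23\right) = -621$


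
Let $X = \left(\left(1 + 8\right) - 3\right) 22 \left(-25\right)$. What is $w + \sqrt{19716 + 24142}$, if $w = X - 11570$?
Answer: $-14870 + \sqrt{43858} \approx -14661.0$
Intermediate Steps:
$X = -3300$ ($X = \left(9 - 3\right) 22 \left(-25\right) = 6 \cdot 22 \left(-25\right) = 132 \left(-25\right) = -3300$)
$w = -14870$ ($w = -3300 - 11570 = -14870$)
$w + \sqrt{19716 + 24142} = -14870 + \sqrt{19716 + 24142} = -14870 + \sqrt{43858}$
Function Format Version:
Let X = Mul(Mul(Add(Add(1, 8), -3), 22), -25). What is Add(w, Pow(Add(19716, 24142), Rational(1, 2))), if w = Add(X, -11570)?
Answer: Add(-14870, Pow(43858, Rational(1, 2))) ≈ -14661.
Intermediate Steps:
X = -3300 (X = Mul(Mul(Add(9, -3), 22), -25) = Mul(Mul(6, 22), -25) = Mul(132, -25) = -3300)
w = -14870 (w = Add(-3300, -11570) = -14870)
Add(w, Pow(Add(19716, 24142), Rational(1, 2))) = Add(-14870, Pow(Add(19716, 24142), Rational(1, 2))) = Add(-14870, Pow(43858, Rational(1, 2)))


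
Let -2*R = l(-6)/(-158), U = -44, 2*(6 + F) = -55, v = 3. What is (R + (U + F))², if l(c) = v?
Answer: 599613169/99856 ≈ 6004.8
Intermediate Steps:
F = -67/2 (F = -6 + (½)*(-55) = -6 - 55/2 = -67/2 ≈ -33.500)
l(c) = 3
R = 3/316 (R = -3/(2*(-158)) = -3*(-1)/(2*158) = -½*(-3/158) = 3/316 ≈ 0.0094937)
(R + (U + F))² = (3/316 + (-44 - 67/2))² = (3/316 - 155/2)² = (-24487/316)² = 599613169/99856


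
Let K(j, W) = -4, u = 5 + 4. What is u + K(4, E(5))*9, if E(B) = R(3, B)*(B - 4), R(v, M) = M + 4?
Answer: -27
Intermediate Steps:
u = 9
R(v, M) = 4 + M
E(B) = (-4 + B)*(4 + B) (E(B) = (4 + B)*(B - 4) = (4 + B)*(-4 + B) = (-4 + B)*(4 + B))
u + K(4, E(5))*9 = 9 - 4*9 = 9 - 36 = -27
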